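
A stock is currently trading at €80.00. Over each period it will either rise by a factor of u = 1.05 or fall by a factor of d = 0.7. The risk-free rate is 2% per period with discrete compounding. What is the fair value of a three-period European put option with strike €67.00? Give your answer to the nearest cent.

€1.58

Risk-neutral probability p = (1 + 0.02 − 0.7)/(1.05 − 0.7) = 0.3200/0.3500 = 0.9143
Terminal stock prices: S_uuu = 92.61, S_uud = 61.74, S_udd = 41.16, S_ddd = 27.44
Terminal payoffs (K − S): max(-25.61, 0) = 0, max(5.26, 0) = 5.26, max(25.84, 0) = 25.84, max(39.56, 0) = 39.56
Node uu (S = 88.2): V_uu = 1/1.02·[0.9143·0.0000 + 0.0857·5.2600] = 0.4420
Node ud (S = 58.8): V_ud = 1/1.02·[0.9143·5.2600 + 0.0857·25.8400] = 6.8863
Node dd (S = 39.2): V_dd = 1/1.02·[0.9143·25.8400 + 0.0857·39.5600] = 26.4863
Node u (S = 84): V_u = 1/1.02·[0.9143·0.4420 + 0.0857·6.8863] = 0.9749
Node d (S = 56): V_d = 1/1.02·[0.9143·6.8863 + 0.0857·26.4863] = 8.3983
Node 0 (S = 80): V_0 = 1/1.02·[0.9143·0.9749 + 0.0857·8.3983] = 1.5796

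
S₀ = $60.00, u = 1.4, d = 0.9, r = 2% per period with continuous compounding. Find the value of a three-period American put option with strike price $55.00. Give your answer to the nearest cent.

Risk-neutral probability p = (e^0.02 − 0.9)/(1.4 − 0.9) = 0.1202/0.5000 = 0.2404
Terminal stock prices: S_uuu = 164.6, S_uud = 105.8, S_udd = 68.04, S_ddd = 43.74
Terminal payoffs (K − S): max(-109.6, 0) = 0, max(-50.84, 0) = 0, max(-13.04, 0) = 0, max(11.26, 0) = 11.26
Node uu (S = 117.6): continuation = e^(−0.02)·[0.2404·0.0000 + 0.7596·0.0000] = 0.0000; exercise value = 0.0000 ≤ continuation, so V_uu = 0.0000
Node ud (S = 75.6): continuation = e^(−0.02)·[0.2404·0.0000 + 0.7596·0.0000] = 0.0000; exercise value = 0.0000 ≤ continuation, so V_ud = 0.0000
Node dd (S = 48.6): continuation = e^(−0.02)·[0.2404·0.0000 + 0.7596·11.2600] = 8.3837; exercise value = 6.4000 ≤ continuation, so V_dd = 8.3837
Node u (S = 84): continuation = e^(−0.02)·[0.2404·0.0000 + 0.7596·0.0000] = 0.0000; exercise value = 0.0000 ≤ continuation, so V_u = 0.0000
Node d (S = 54): continuation = e^(−0.02)·[0.2404·0.0000 + 0.7596·8.3837] = 6.2421; exercise value = 1.0000 ≤ continuation, so V_d = 6.2421
Node 0 (S = 60): continuation = e^(−0.02)·[0.2404·0.0000 + 0.7596·6.2421] = 4.6476; exercise value = 0.0000 ≤ continuation, so V_0 = 4.6476

$4.65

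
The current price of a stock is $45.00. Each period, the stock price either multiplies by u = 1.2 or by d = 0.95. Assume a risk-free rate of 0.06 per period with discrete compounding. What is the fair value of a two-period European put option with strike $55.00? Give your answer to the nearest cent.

Risk-neutral probability p = (1 + 0.06 − 0.95)/(1.2 − 0.95) = 0.1100/0.2500 = 0.4400
Terminal stock prices: S_uu = 64.8, S_ud = 51.3, S_dd = 40.61
Terminal payoffs (K − S): max(-9.8, 0) = 0, max(3.7, 0) = 3.7, max(14.39, 0) = 14.39
Node u (S = 54): V_u = 1/1.06·[0.4400·0.0000 + 0.5600·3.7000] = 1.9547
Node d (S = 42.75): V_d = 1/1.06·[0.4400·3.7000 + 0.5600·14.3875] = 9.1368
Node 0 (S = 45): V_0 = 1/1.06·[0.4400·1.9547 + 0.5600·9.1368] = 5.6384

$5.64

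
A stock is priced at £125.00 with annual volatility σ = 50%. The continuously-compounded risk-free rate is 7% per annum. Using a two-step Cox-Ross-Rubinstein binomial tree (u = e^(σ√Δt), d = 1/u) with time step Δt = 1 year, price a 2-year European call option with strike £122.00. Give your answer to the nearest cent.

£39.14

CRR parameters: u = e^(σ√Δt) = e^(0.5·√1) = 1.6487, d = 1/u = 0.6065
Per-period rate: rΔt = 0.07·1 = 0.07, so R = e^0.07 = 1.0725
Risk-neutral probability p = (e^0.07 − 0.6065)/(1.6487 − 0.6065) = 0.4660/1.0422 = 0.4471
Terminal stock prices: S_uu = 339.8, S_ud = 125, S_dd = 45.98
Terminal payoffs (S − K): max(217.8, 0) = 217.8, max(3, 0) = 3, max(-76.02, 0) = 0
Node u (S = 206.1): V_u = e^(−0.07)·[0.4471·217.7852 + 0.5529·3.0000] = 92.3381
Node d (S = 75.82): V_d = e^(−0.07)·[0.4471·3.0000 + 0.5529·0.0000] = 1.2507
Node 0 (S = 125): V_0 = e^(−0.07)·[0.4471·92.3381 + 0.5529·1.2507] = 39.1392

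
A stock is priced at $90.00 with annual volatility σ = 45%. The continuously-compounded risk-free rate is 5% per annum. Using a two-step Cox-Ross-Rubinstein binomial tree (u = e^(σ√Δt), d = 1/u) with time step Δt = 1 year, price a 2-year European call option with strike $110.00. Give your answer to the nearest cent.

CRR parameters: u = e^(σ√Δt) = e^(0.45·√1) = 1.5683, d = 1/u = 0.6376
Per-period rate: rΔt = 0.05·1 = 0.05, so R = e^0.05 = 1.0513
Risk-neutral probability p = (e^0.05 − 0.6376)/(1.5683 − 0.6376) = 0.4136/0.9307 = 0.4445
Terminal stock prices: S_uu = 221.4, S_ud = 90, S_dd = 36.59
Terminal payoffs (S − K): max(111.4, 0) = 111.4, max(-20, 0) = 0, max(-73.41, 0) = 0
Node u (S = 141.1): V_u = e^(−0.05)·[0.4445·111.3643 + 0.5555·0.0000] = 47.0820
Node d (S = 57.39): V_d = e^(−0.05)·[0.4445·0.0000 + 0.5555·0.0000] = 0.0000
Node 0 (S = 90): V_0 = e^(−0.05)·[0.4445·47.0820 + 0.5555·0.0000] = 19.9050

$19.91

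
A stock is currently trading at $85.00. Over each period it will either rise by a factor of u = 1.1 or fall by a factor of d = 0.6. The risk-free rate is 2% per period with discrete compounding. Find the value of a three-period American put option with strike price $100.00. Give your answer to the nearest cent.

$17.43

Risk-neutral probability p = (1 + 0.02 − 0.6)/(1.1 − 0.6) = 0.4200/0.5000 = 0.8400
Terminal stock prices: S_uuu = 113.1, S_uud = 61.71, S_udd = 33.66, S_ddd = 18.36
Terminal payoffs (K − S): max(-13.14, 0) = 0, max(38.29, 0) = 38.29, max(66.34, 0) = 66.34, max(81.64, 0) = 81.64
Node uu (S = 102.9): continuation = 1/1.02·[0.8400·0.0000 + 0.1600·38.2900] = 6.0063; exercise value = 0.0000 ≤ continuation, so V_uu = 6.0063
Node ud (S = 56.1): continuation = 1/1.02·[0.8400·38.2900 + 0.1600·66.3400] = 41.9392; exercise value = 43.9000 > continuation, so V_ud = 43.9000 (exercise)
Node dd (S = 30.6): continuation = 1/1.02·[0.8400·66.3400 + 0.1600·81.6400] = 67.4392; exercise value = 69.4000 > continuation, so V_dd = 69.4000 (exercise)
Node u (S = 93.5): continuation = 1/1.02·[0.8400·6.0063 + 0.1600·43.9000] = 11.8326; exercise value = 6.5000 ≤ continuation, so V_u = 11.8326
Node d (S = 51): continuation = 1/1.02·[0.8400·43.9000 + 0.1600·69.4000] = 47.0392; exercise value = 49.0000 > continuation, so V_d = 49.0000 (exercise)
Node 0 (S = 85): continuation = 1/1.02·[0.8400·11.8326 + 0.1600·49.0000] = 17.4308; exercise value = 15.0000 ≤ continuation, so V_0 = 17.4308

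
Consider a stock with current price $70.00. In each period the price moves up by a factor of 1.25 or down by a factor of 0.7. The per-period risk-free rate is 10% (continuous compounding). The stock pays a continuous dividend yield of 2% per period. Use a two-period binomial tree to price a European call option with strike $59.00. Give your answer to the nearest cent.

$20.81

Per-period risk-free factor R = e^0.1 = 1.1052; dividend-adjusted growth = e^(0.1−0.02) = 1.0833.
Risk-neutral probability p = (1.0833 − 0.7)/(1.25 − 0.7) = 0.3833/0.5500 = 0.6969
Terminal stock prices: S_uu = 109.4, S_ud = 61.25, S_dd = 34.3
Terminal payoffs (S − K): max(50.38, 0) = 50.38, max(2.25, 0) = 2.25, max(-24.7, 0) = 0
Node u (S = 87.5): V_u = e^(−0.1)·[0.6969·50.3750 + 0.3031·2.2500] = 32.3820
Node d (S = 49): V_d = e^(−0.1)·[0.6969·2.2500 + 0.3031·0.0000] = 1.4188
Node 0 (S = 70): V_0 = e^(−0.1)·[0.6969·32.3820 + 0.3031·1.4188] = 20.8082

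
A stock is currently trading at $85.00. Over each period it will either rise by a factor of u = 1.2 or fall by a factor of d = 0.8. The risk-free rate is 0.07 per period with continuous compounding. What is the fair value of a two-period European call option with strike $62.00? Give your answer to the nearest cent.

$31.77

Risk-neutral probability p = (e^0.07 − 0.8)/(1.2 − 0.8) = 0.2725/0.4000 = 0.6813
Terminal stock prices: S_uu = 122.4, S_ud = 81.6, S_dd = 54.4
Terminal payoffs (S − K): max(60.4, 0) = 60.4, max(19.6, 0) = 19.6, max(-7.6, 0) = 0
Node u (S = 102): V_u = e^(−0.07)·[0.6813·60.4000 + 0.3187·19.6000] = 44.1916
Node d (S = 68): V_d = e^(−0.07)·[0.6813·19.6000 + 0.3187·0.0000] = 12.4502
Node 0 (S = 85): V_0 = e^(−0.07)·[0.6813·44.1916 + 0.3187·12.4502] = 31.7710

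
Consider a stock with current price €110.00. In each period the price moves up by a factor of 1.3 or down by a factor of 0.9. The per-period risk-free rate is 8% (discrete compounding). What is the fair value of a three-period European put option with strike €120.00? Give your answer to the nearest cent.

€6.61

Risk-neutral probability p = (1 + 0.08 − 0.9)/(1.3 − 0.9) = 0.1800/0.4000 = 0.4500
Terminal stock prices: S_uuu = 241.7, S_uud = 167.3, S_udd = 115.8, S_ddd = 80.19
Terminal payoffs (K − S): max(-121.7, 0) = 0, max(-47.31, 0) = 0, max(4.17, 0) = 4.17, max(39.81, 0) = 39.81
Node uu (S = 185.9): V_uu = 1/1.08·[0.4500·0.0000 + 0.5500·0.0000] = 0.0000
Node ud (S = 128.7): V_ud = 1/1.08·[0.4500·0.0000 + 0.5500·4.1700] = 2.1236
Node dd (S = 89.1): V_dd = 1/1.08·[0.4500·4.1700 + 0.5500·39.8100] = 22.0111
Node u (S = 143): V_u = 1/1.08·[0.4500·0.0000 + 0.5500·2.1236] = 1.0815
Node d (S = 99): V_d = 1/1.08·[0.4500·2.1236 + 0.5500·22.0111] = 12.0942
Node 0 (S = 110): V_0 = 1/1.08·[0.4500·1.0815 + 0.5500·12.0942] = 6.6097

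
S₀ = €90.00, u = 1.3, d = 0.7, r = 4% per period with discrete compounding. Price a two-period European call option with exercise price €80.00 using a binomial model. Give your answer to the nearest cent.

€22.27

Risk-neutral probability p = (1 + 0.04 − 0.7)/(1.3 − 0.7) = 0.3400/0.6000 = 0.5667
Terminal stock prices: S_uu = 152.1, S_ud = 81.9, S_dd = 44.1
Terminal payoffs (S − K): max(72.1, 0) = 72.1, max(1.9, 0) = 1.9, max(-35.9, 0) = 0
Node u (S = 117): V_u = 1/1.04·[0.5667·72.1000 + 0.4333·1.9000] = 40.0769
Node d (S = 63): V_d = 1/1.04·[0.5667·1.9000 + 0.4333·0.0000] = 1.0353
Node 0 (S = 90): V_0 = 1/1.04·[0.5667·40.0769 + 0.4333·1.0353] = 22.2681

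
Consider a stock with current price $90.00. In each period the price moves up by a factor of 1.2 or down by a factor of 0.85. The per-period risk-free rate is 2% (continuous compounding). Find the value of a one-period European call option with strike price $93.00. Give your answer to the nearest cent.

$7.15

Risk-neutral probability p = (e^0.02 − 0.85)/(1.2 − 0.85) = 0.1702/0.3500 = 0.4863
Terminal stock prices: S_u = 108, S_d = 76.5
Terminal payoffs (S − K): max(15, 0) = 15, max(-16.5, 0) = 0
Node 0 (S = 90): V_0 = e^(−0.02)·[0.4863·15.0000 + 0.5137·0.0000] = 7.1499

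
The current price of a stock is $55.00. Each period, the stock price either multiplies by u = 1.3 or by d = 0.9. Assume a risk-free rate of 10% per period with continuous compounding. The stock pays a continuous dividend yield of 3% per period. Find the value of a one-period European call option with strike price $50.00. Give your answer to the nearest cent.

$8.39

Per-period risk-free factor R = e^0.1 = 1.1052; dividend-adjusted growth = e^(0.1−0.03) = 1.0725.
Risk-neutral probability p = (1.0725 − 0.9)/(1.3 − 0.9) = 0.1725/0.4000 = 0.4313
Terminal stock prices: S_u = 71.5, S_d = 49.5
Terminal payoffs (S − K): max(21.5, 0) = 21.5, max(-0.5, 0) = 0
Node 0 (S = 55): V_0 = e^(−0.1)·[0.4313·21.5000 + 0.5687·0.0000] = 8.3899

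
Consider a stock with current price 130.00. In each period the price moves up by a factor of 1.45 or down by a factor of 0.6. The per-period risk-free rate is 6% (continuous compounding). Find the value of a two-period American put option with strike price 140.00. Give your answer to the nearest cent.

32.58

Risk-neutral probability p = (e^0.06 − 0.6)/(1.45 − 0.6) = 0.4618/0.8500 = 0.5433
Terminal stock prices: S_uu = 273.3, S_ud = 113.1, S_dd = 46.8
Terminal payoffs (K − S): max(-133.3, 0) = 0, max(26.9, 0) = 26.9, max(93.2, 0) = 93.2
Node u (S = 188.5): continuation = e^(−0.06)·[0.5433·0.0000 + 0.4567·26.9000] = 11.5689; exercise value = 0.0000 ≤ continuation, so V_u = 11.5689
Node d (S = 78): continuation = e^(−0.06)·[0.5433·26.9000 + 0.4567·93.2000] = 53.8470; exercise value = 62.0000 > continuation, so V_d = 62.0000 (exercise)
Node 0 (S = 130): continuation = e^(−0.06)·[0.5433·11.5689 + 0.4567·62.0000] = 32.5840; exercise value = 10.0000 ≤ continuation, so V_0 = 32.5840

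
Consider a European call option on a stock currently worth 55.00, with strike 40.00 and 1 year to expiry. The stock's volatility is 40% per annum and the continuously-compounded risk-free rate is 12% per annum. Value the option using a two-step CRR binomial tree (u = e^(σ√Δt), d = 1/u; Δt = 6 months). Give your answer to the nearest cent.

21.18

CRR parameters: u = e^(σ√Δt) = e^(0.4·√0.5) = 1.3269, d = 1/u = 0.7536
Per-period rate: rΔt = 0.12·0.5 = 0.06, so R = e^0.06 = 1.0618
Risk-neutral probability p = (e^0.06 − 0.7536)/(1.3269 − 0.7536) = 0.3082/0.5733 = 0.5376
Terminal stock prices: S_uu = 96.84, S_ud = 55, S_dd = 31.24
Terminal payoffs (S − K): max(56.84, 0) = 56.84, max(15, 0) = 15, max(-8.762, 0) = 0
Node u (S = 72.98): V_u = e^(−0.06)·[0.5376·56.8360 + 0.4624·15.0000] = 35.3087
Node d (S = 41.45): V_d = e^(−0.06)·[0.5376·15.0000 + 0.4624·0.0000] = 7.5948
Node 0 (S = 55): V_0 = e^(−0.06)·[0.5376·35.3087 + 0.4624·7.5948] = 21.1845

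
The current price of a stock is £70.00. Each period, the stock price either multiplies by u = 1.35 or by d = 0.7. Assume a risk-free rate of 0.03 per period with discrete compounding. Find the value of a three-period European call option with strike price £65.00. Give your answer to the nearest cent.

Risk-neutral probability p = (1 + 0.03 − 0.7)/(1.35 − 0.7) = 0.3300/0.6500 = 0.5077
Terminal stock prices: S_uuu = 172.2, S_uud = 89.3, S_udd = 46.3, S_ddd = 24.01
Terminal payoffs (S − K): max(107.2, 0) = 107.2, max(24.3, 0) = 24.3, max(-18.7, 0) = 0, max(-40.99, 0) = 0
Node uu (S = 127.6): V_uu = 1/1.03·[0.5077·107.2263 + 0.4923·24.3025] = 64.4682
Node ud (S = 66.15): V_ud = 1/1.03·[0.5077·24.3025 + 0.4923·0.0000] = 11.9788
Node dd (S = 34.3): V_dd = 1/1.03·[0.5077·0.0000 + 0.4923·0.0000] = 0.0000
Node u (S = 94.5): V_u = 1/1.03·[0.5077·64.4682 + 0.4923·11.9788] = 37.5022
Node d (S = 49): V_d = 1/1.03·[0.5077·11.9788 + 0.4923·0.0000] = 5.9044
Node 0 (S = 70): V_0 = 1/1.03·[0.5077·37.5022 + 0.4923·5.9044] = 21.3072

£21.31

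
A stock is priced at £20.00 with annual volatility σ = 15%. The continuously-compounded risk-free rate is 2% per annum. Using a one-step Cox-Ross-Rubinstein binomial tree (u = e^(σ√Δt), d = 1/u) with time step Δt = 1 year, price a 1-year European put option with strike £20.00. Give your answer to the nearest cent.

£1.28

CRR parameters: u = e^(σ√Δt) = e^(0.15·√1) = 1.1618, d = 1/u = 0.8607
Per-period rate: rΔt = 0.02·1 = 0.02, so R = e^0.02 = 1.0202
Risk-neutral probability p = (e^0.02 − 0.8607)/(1.1618 − 0.8607) = 0.1595/0.3011 = 0.5297
Terminal stock prices: S_u = 23.24, S_d = 17.21
Terminal payoffs (K − S): max(-3.237, 0) = 0, max(2.786, 0) = 2.786
Node 0 (S = 20): V_0 = e^(−0.02)·[0.5297·0.0000 + 0.4703·2.7858] = 1.2844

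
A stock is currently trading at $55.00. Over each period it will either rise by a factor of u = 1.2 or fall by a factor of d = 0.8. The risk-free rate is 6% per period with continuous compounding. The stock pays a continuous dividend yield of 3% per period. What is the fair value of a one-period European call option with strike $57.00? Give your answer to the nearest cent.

$4.88

Per-period risk-free factor R = e^0.06 = 1.0618; dividend-adjusted growth = e^(0.06−0.03) = 1.0305.
Risk-neutral probability p = (1.0305 − 0.8)/(1.2 − 0.8) = 0.2305/0.4000 = 0.5761
Terminal stock prices: S_u = 66, S_d = 44
Terminal payoffs (S − K): max(9, 0) = 9, max(-13, 0) = 0
Node 0 (S = 55): V_0 = e^(−0.06)·[0.5761·9.0000 + 0.4239·0.0000] = 4.8833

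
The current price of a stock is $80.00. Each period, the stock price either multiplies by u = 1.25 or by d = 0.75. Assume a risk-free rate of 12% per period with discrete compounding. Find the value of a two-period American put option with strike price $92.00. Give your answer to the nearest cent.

Risk-neutral probability p = (1 + 0.12 − 0.75)/(1.25 − 0.75) = 0.3700/0.5000 = 0.7400
Terminal stock prices: S_uu = 125, S_ud = 75, S_dd = 45
Terminal payoffs (K − S): max(-33, 0) = 0, max(17, 0) = 17, max(47, 0) = 47
Node u (S = 100): continuation = 1/1.12·[0.7400·0.0000 + 0.2600·17.0000] = 3.9464; exercise value = 0.0000 ≤ continuation, so V_u = 3.9464
Node d (S = 60): continuation = 1/1.12·[0.7400·17.0000 + 0.2600·47.0000] = 22.1429; exercise value = 32.0000 > continuation, so V_d = 32.0000 (exercise)
Node 0 (S = 80): continuation = 1/1.12·[0.7400·3.9464 + 0.2600·32.0000] = 10.0360; exercise value = 12.0000 > continuation, so V_0 = 12.0000 (exercise)

$12.00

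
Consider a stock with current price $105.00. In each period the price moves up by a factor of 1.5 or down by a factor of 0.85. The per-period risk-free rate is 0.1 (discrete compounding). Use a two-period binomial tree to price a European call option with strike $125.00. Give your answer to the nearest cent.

Risk-neutral probability p = (1 + 0.1 − 0.85)/(1.5 − 0.85) = 0.2500/0.6500 = 0.3846
Terminal stock prices: S_uu = 236.2, S_ud = 133.9, S_dd = 75.86
Terminal payoffs (S − K): max(111.2, 0) = 111.2, max(8.875, 0) = 8.875, max(-49.14, 0) = 0
Node u (S = 157.5): V_u = 1/1.1·[0.3846·111.2500 + 0.6154·8.8750] = 43.8636
Node d (S = 89.25): V_d = 1/1.1·[0.3846·8.8750 + 0.6154·0.0000] = 3.1031
Node 0 (S = 105): V_0 = 1/1.1·[0.3846·43.8636 + 0.6154·3.1031] = 17.0730

$17.07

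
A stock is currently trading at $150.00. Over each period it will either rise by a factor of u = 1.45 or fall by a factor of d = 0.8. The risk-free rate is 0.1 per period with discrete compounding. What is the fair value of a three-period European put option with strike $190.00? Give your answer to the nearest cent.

$28.60

Risk-neutral probability p = (1 + 0.1 − 0.8)/(1.45 − 0.8) = 0.3000/0.6500 = 0.4615
Terminal stock prices: S_uuu = 457.3, S_uud = 252.3, S_udd = 139.2, S_ddd = 76.8
Terminal payoffs (K − S): max(-267.3, 0) = 0, max(-62.3, 0) = 0, max(50.8, 0) = 50.8, max(113.2, 0) = 113.2
Node uu (S = 315.4): V_uu = 1/1.1·[0.4615·0.0000 + 0.5385·0.0000] = 0.0000
Node ud (S = 174): V_ud = 1/1.1·[0.4615·0.0000 + 0.5385·50.8000] = 24.8671
Node dd (S = 96): V_dd = 1/1.1·[0.4615·50.8000 + 0.5385·113.2000] = 76.7273
Node u (S = 217.5): V_u = 1/1.1·[0.4615·0.0000 + 0.5385·24.8671] = 12.1727
Node d (S = 120): V_d = 1/1.1·[0.4615·24.8671 + 0.5385·76.7273] = 47.9926
Node 0 (S = 150): V_0 = 1/1.1·[0.4615·12.1727 + 0.5385·47.9926] = 28.6003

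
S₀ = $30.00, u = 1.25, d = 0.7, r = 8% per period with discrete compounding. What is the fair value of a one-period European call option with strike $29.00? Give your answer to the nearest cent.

Risk-neutral probability p = (1 + 0.08 − 0.7)/(1.25 − 0.7) = 0.3800/0.5500 = 0.6909
Terminal stock prices: S_u = 37.5, S_d = 21
Terminal payoffs (S − K): max(8.5, 0) = 8.5, max(-8, 0) = 0
Node 0 (S = 30): V_0 = 1/1.08·[0.6909·8.5000 + 0.3091·0.0000] = 5.4377

$5.44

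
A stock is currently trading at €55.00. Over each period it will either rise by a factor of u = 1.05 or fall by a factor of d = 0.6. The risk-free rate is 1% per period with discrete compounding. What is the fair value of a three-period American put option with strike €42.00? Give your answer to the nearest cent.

€1.78

Risk-neutral probability p = (1 + 0.01 − 0.6)/(1.05 − 0.6) = 0.4100/0.4500 = 0.9111
Terminal stock prices: S_uuu = 63.67, S_uud = 36.38, S_udd = 20.79, S_ddd = 11.88
Terminal payoffs (K − S): max(-21.67, 0) = 0, max(5.617, 0) = 5.617, max(21.21, 0) = 21.21, max(30.12, 0) = 30.12
Node uu (S = 60.64): continuation = 1/1.01·[0.9111·0.0000 + 0.0889·5.6175] = 0.4944; exercise value = 0.0000 ≤ continuation, so V_uu = 0.4944
Node ud (S = 34.65): continuation = 1/1.01·[0.9111·5.6175 + 0.0889·21.2100] = 6.9342; exercise value = 7.3500 > continuation, so V_ud = 7.3500 (exercise)
Node dd (S = 19.8): continuation = 1/1.01·[0.9111·21.2100 + 0.0889·30.1200] = 21.7842; exercise value = 22.2000 > continuation, so V_dd = 22.2000 (exercise)
Node u (S = 57.75): continuation = 1/1.01·[0.9111·0.4944 + 0.0889·7.3500] = 1.0928; exercise value = 0.0000 ≤ continuation, so V_u = 1.0928
Node d (S = 33): continuation = 1/1.01·[0.9111·7.3500 + 0.0889·22.2000] = 8.5842; exercise value = 9.0000 > continuation, so V_d = 9.0000 (exercise)
Node 0 (S = 55): continuation = 1/1.01·[0.9111·1.0928 + 0.0889·9.0000] = 1.7779; exercise value = 0.0000 ≤ continuation, so V_0 = 1.7779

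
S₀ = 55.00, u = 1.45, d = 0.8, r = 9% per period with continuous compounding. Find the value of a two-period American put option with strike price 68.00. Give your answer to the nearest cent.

Risk-neutral probability p = (e^0.09 − 0.8)/(1.45 − 0.8) = 0.2942/0.6500 = 0.4526
Terminal stock prices: S_uu = 115.6, S_ud = 63.8, S_dd = 35.2
Terminal payoffs (K − S): max(-47.64, 0) = 0, max(4.2, 0) = 4.2, max(32.8, 0) = 32.8
Node u (S = 79.75): continuation = e^(−0.09)·[0.4526·0.0000 + 0.5474·4.2000] = 2.1013; exercise value = 0.0000 ≤ continuation, so V_u = 2.1013
Node d (S = 44): continuation = e^(−0.09)·[0.4526·4.2000 + 0.5474·32.8000] = 18.1473; exercise value = 24.0000 > continuation, so V_d = 24.0000 (exercise)
Node 0 (S = 55): continuation = e^(−0.09)·[0.4526·2.1013 + 0.5474·24.0000] = 12.8765; exercise value = 13.0000 > continuation, so V_0 = 13.0000 (exercise)

13.00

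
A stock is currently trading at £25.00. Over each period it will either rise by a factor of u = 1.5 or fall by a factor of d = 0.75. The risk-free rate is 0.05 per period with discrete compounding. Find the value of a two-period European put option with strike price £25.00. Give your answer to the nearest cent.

£3.57

Risk-neutral probability p = (1 + 0.05 − 0.75)/(1.5 − 0.75) = 0.3000/0.7500 = 0.4000
Terminal stock prices: S_uu = 56.25, S_ud = 28.12, S_dd = 14.06
Terminal payoffs (K − S): max(-31.25, 0) = 0, max(-3.125, 0) = 0, max(10.94, 0) = 10.94
Node u (S = 37.5): V_u = 1/1.05·[0.4000·0.0000 + 0.6000·0.0000] = 0.0000
Node d (S = 18.75): V_d = 1/1.05·[0.4000·0.0000 + 0.6000·10.9375] = 6.2500
Node 0 (S = 25): V_0 = 1/1.05·[0.4000·0.0000 + 0.6000·6.2500] = 3.5714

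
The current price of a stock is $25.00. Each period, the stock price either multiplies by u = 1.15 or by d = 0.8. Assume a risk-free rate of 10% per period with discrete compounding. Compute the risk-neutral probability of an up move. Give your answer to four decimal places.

p = 0.8571

Risk-neutral probability p = (1 + 0.1 − 0.8)/(1.15 − 0.8) = 0.3000/0.3500 = 0.8571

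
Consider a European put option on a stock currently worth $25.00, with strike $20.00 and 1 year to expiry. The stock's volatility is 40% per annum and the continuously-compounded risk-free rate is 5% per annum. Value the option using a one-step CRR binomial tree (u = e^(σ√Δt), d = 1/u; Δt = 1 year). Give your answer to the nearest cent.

$1.65

CRR parameters: u = e^(σ√Δt) = e^(0.4·√1) = 1.4918, d = 1/u = 0.6703
Per-period rate: rΔt = 0.05·1 = 0.05, so R = e^0.05 = 1.0513
Risk-neutral probability p = (e^0.05 − 0.6703)/(1.4918 − 0.6703) = 0.3810/0.8215 = 0.4637
Terminal stock prices: S_u = 37.3, S_d = 16.76
Terminal payoffs (K − S): max(-17.3, 0) = 0, max(3.242, 0) = 3.242
Node 0 (S = 25): V_0 = e^(−0.05)·[0.4637·0.0000 + 0.5363·3.2420] = 1.6538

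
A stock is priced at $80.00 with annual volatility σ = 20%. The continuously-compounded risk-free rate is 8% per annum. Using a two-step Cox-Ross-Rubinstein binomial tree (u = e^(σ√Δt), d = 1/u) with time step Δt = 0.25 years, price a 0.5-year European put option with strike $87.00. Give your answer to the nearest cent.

$7.00

CRR parameters: u = e^(σ√Δt) = e^(0.2·√0.25) = 1.1052, d = 1/u = 0.9048
Per-period rate: rΔt = 0.08·0.25 = 0.02, so R = e^0.02 = 1.0202
Risk-neutral probability p = (e^0.02 − 0.9048)/(1.1052 − 0.9048) = 0.1154/0.2003 = 0.5759
Terminal stock prices: S_uu = 97.71, S_ud = 80, S_dd = 65.5
Terminal payoffs (K − S): max(-10.71, 0) = 0, max(7, 0) = 7, max(21.5, 0) = 21.5
Node u (S = 88.41): V_u = e^(−0.02)·[0.5759·0.0000 + 0.4241·7.0000] = 2.9102
Node d (S = 72.39): V_d = e^(−0.02)·[0.5759·7.0000 + 0.4241·21.5015] = 12.8903
Node 0 (S = 80): V_0 = e^(−0.02)·[0.5759·2.9102 + 0.4241·12.8903] = 7.0017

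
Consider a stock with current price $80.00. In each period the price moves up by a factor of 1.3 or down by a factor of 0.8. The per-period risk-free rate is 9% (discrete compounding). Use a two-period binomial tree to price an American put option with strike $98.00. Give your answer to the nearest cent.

Risk-neutral probability p = (1 + 0.09 − 0.8)/(1.3 − 0.8) = 0.2900/0.5000 = 0.5800
Terminal stock prices: S_uu = 135.2, S_ud = 83.2, S_dd = 51.2
Terminal payoffs (K − S): max(-37.2, 0) = 0, max(14.8, 0) = 14.8, max(46.8, 0) = 46.8
Node u (S = 104): continuation = 1/1.09·[0.5800·0.0000 + 0.4200·14.8000] = 5.7028; exercise value = 0.0000 ≤ continuation, so V_u = 5.7028
Node d (S = 64): continuation = 1/1.09·[0.5800·14.8000 + 0.4200·46.8000] = 25.9083; exercise value = 34.0000 > continuation, so V_d = 34.0000 (exercise)
Node 0 (S = 80): continuation = 1/1.09·[0.5800·5.7028 + 0.4200·34.0000] = 16.1354; exercise value = 18.0000 > continuation, so V_0 = 18.0000 (exercise)

$18.00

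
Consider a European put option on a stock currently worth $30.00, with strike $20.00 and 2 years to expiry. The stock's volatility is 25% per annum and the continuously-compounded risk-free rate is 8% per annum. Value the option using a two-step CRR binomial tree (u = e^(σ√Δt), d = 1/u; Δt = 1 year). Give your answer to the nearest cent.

CRR parameters: u = e^(σ√Δt) = e^(0.25·√1) = 1.2840, d = 1/u = 0.7788
Per-period rate: rΔt = 0.08·1 = 0.08, so R = e^0.08 = 1.0833
Risk-neutral probability p = (e^0.08 − 0.7788)/(1.2840 − 0.7788) = 0.3045/0.5052 = 0.6027
Terminal stock prices: S_uu = 49.46, S_ud = 30, S_dd = 18.2
Terminal payoffs (K − S): max(-29.46, 0) = 0, max(-10, 0) = 0, max(1.804, 0) = 1.804
Node u (S = 38.52): V_u = e^(−0.08)·[0.6027·0.0000 + 0.3973·0.0000] = 0.0000
Node d (S = 23.36): V_d = e^(−0.08)·[0.6027·0.0000 + 0.3973·1.8041] = 0.6617
Node 0 (S = 30): V_0 = e^(−0.08)·[0.6027·0.0000 + 0.3973·0.6617] = 0.2427

$0.24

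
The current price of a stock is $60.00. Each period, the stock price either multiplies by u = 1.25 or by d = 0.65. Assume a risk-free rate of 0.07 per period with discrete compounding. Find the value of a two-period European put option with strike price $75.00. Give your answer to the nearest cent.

$13.53

Risk-neutral probability p = (1 + 0.07 − 0.65)/(1.25 − 0.65) = 0.4200/0.6000 = 0.7000
Terminal stock prices: S_uu = 93.75, S_ud = 48.75, S_dd = 25.35
Terminal payoffs (K − S): max(-18.75, 0) = 0, max(26.25, 0) = 26.25, max(49.65, 0) = 49.65
Node u (S = 75): V_u = 1/1.07·[0.7000·0.0000 + 0.3000·26.2500] = 7.3598
Node d (S = 39): V_d = 1/1.07·[0.7000·26.2500 + 0.3000·49.6500] = 31.0935
Node 0 (S = 60): V_0 = 1/1.07·[0.7000·7.3598 + 0.3000·31.0935] = 13.5326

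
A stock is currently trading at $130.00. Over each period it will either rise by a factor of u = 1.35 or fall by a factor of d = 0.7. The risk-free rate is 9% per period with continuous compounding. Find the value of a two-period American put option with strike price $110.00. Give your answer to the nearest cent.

Risk-neutral probability p = (e^0.09 − 0.7)/(1.35 − 0.7) = 0.3942/0.6500 = 0.6064
Terminal stock prices: S_uu = 236.9, S_ud = 122.8, S_dd = 63.7
Terminal payoffs (K − S): max(-126.9, 0) = 0, max(-12.85, 0) = 0, max(46.3, 0) = 46.3
Node u (S = 175.5): continuation = e^(−0.09)·[0.6064·0.0000 + 0.3936·0.0000] = 0.0000; exercise value = 0.0000 ≤ continuation, so V_u = 0.0000
Node d (S = 91): continuation = e^(−0.09)·[0.6064·0.0000 + 0.3936·46.3000] = 16.6543; exercise value = 19.0000 > continuation, so V_d = 19.0000 (exercise)
Node 0 (S = 130): continuation = e^(−0.09)·[0.6064·0.0000 + 0.3936·19.0000] = 6.8344; exercise value = 0.0000 ≤ continuation, so V_0 = 6.8344

$6.83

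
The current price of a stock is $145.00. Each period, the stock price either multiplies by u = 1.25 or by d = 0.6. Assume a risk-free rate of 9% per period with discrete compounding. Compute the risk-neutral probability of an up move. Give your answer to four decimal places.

Risk-neutral probability p = (1 + 0.09 − 0.6)/(1.25 − 0.6) = 0.4900/0.6500 = 0.7538

p = 0.7538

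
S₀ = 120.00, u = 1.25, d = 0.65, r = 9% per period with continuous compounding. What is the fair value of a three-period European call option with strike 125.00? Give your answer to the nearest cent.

33.87

Risk-neutral probability p = (e^0.09 − 0.65)/(1.25 − 0.65) = 0.4442/0.6000 = 0.7403
Terminal stock prices: S_uuu = 234.4, S_uud = 121.9, S_udd = 63.38, S_ddd = 32.95
Terminal payoffs (S − K): max(109.4, 0) = 109.4, max(-3.125, 0) = 0, max(-61.62, 0) = 0, max(-92.05, 0) = 0
Node uu (S = 187.5): V_uu = e^(−0.09)·[0.7403·109.3750 + 0.2597·0.0000] = 74.0003
Node ud (S = 97.5): V_ud = e^(−0.09)·[0.7403·0.0000 + 0.2597·0.0000] = 0.0000
Node dd (S = 50.7): V_dd = e^(−0.09)·[0.7403·0.0000 + 0.2597·0.0000] = 0.0000
Node u (S = 150): V_u = e^(−0.09)·[0.7403·74.0003 + 0.2597·0.0000] = 50.0667
Node d (S = 78): V_d = e^(−0.09)·[0.7403·0.0000 + 0.2597·0.0000] = 0.0000
Node 0 (S = 120): V_0 = e^(−0.09)·[0.7403·50.0667 + 0.2597·0.0000] = 33.8739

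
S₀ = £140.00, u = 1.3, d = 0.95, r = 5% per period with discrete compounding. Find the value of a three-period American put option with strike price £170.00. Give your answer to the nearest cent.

£30.00

Risk-neutral probability p = (1 + 0.05 − 0.95)/(1.3 − 0.95) = 0.1000/0.3500 = 0.2857
Terminal stock prices: S_uuu = 307.6, S_uud = 224.8, S_udd = 164.3, S_ddd = 120
Terminal payoffs (K − S): max(-137.6, 0) = 0, max(-54.77, 0) = 0, max(5.745, 0) = 5.745, max(49.97, 0) = 49.97
Node uu (S = 236.6): continuation = 1/1.05·[0.2857·0.0000 + 0.7143·0.0000] = 0.0000; exercise value = 0.0000 ≤ continuation, so V_uu = 0.0000
Node ud (S = 172.9): continuation = 1/1.05·[0.2857·0.0000 + 0.7143·5.7450] = 3.9082; exercise value = 0.0000 ≤ continuation, so V_ud = 3.9082
Node dd (S = 126.3): continuation = 1/1.05·[0.2857·5.7450 + 0.7143·49.9675] = 35.5548; exercise value = 43.6500 > continuation, so V_dd = 43.6500 (exercise)
Node u (S = 182): continuation = 1/1.05·[0.2857·0.0000 + 0.7143·3.9082] = 2.6586; exercise value = 0.0000 ≤ continuation, so V_u = 2.6586
Node d (S = 133): continuation = 1/1.05·[0.2857·3.9082 + 0.7143·43.6500] = 30.7573; exercise value = 37.0000 > continuation, so V_d = 37.0000 (exercise)
Node 0 (S = 140): continuation = 1/1.05·[0.2857·2.6586 + 0.7143·37.0000] = 25.8935; exercise value = 30.0000 > continuation, so V_0 = 30.0000 (exercise)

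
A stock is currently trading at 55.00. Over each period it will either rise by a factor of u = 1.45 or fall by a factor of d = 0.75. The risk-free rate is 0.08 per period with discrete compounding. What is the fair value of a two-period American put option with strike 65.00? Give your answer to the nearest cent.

Risk-neutral probability p = (1 + 0.08 − 0.75)/(1.45 − 0.75) = 0.3300/0.7000 = 0.4714
Terminal stock prices: S_uu = 115.6, S_ud = 59.81, S_dd = 30.94
Terminal payoffs (K − S): max(-50.64, 0) = 0, max(5.188, 0) = 5.188, max(34.06, 0) = 34.06
Node u (S = 79.75): continuation = 1/1.08·[0.4714·0.0000 + 0.5286·5.1875] = 2.5389; exercise value = 0.0000 ≤ continuation, so V_u = 2.5389
Node d (S = 41.25): continuation = 1/1.08·[0.4714·5.1875 + 0.5286·34.0625] = 18.9352; exercise value = 23.7500 > continuation, so V_d = 23.7500 (exercise)
Node 0 (S = 55): continuation = 1/1.08·[0.4714·2.5389 + 0.5286·23.7500] = 12.7319; exercise value = 10.0000 ≤ continuation, so V_0 = 12.7319

12.73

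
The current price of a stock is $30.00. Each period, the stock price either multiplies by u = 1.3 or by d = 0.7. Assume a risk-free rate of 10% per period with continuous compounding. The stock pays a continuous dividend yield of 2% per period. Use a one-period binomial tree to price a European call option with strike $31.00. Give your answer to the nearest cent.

$4.62

Per-period risk-free factor R = e^0.1 = 1.1052; dividend-adjusted growth = e^(0.1−0.02) = 1.0833.
Risk-neutral probability p = (1.0833 − 0.7)/(1.3 − 0.7) = 0.3833/0.6000 = 0.6388
Terminal stock prices: S_u = 39, S_d = 21
Terminal payoffs (S − K): max(8, 0) = 8, max(-10, 0) = 0
Node 0 (S = 30): V_0 = e^(−0.1)·[0.6388·8.0000 + 0.3612·0.0000] = 4.6242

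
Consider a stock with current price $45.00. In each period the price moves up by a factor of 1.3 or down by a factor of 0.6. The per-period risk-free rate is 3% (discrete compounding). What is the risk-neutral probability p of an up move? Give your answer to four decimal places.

Risk-neutral probability p = (1 + 0.03 − 0.6)/(1.3 − 0.6) = 0.4300/0.7000 = 0.6143

p = 0.6143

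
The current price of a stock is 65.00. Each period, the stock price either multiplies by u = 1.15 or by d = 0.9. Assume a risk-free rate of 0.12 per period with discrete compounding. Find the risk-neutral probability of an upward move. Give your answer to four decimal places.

p = 0.8800

Risk-neutral probability p = (1 + 0.12 − 0.9)/(1.15 − 0.9) = 0.2200/0.2500 = 0.8800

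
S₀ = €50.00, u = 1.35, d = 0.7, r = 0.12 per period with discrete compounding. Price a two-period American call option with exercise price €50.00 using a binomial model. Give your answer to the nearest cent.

€13.69

Risk-neutral probability p = (1 + 0.12 − 0.7)/(1.35 − 0.7) = 0.4200/0.6500 = 0.6462
Terminal stock prices: S_uu = 91.13, S_ud = 47.25, S_dd = 24.5
Terminal payoffs (S − K): max(41.13, 0) = 41.13, max(-2.75, 0) = 0, max(-25.5, 0) = 0
Node u (S = 67.5): continuation = 1/1.12·[0.6462·41.1250 + 0.3538·0.0000] = 23.7260; exercise value = 17.5000 ≤ continuation, so V_u = 23.7260
Node d (S = 35): continuation = 1/1.12·[0.6462·0.0000 + 0.3538·0.0000] = 0.0000; exercise value = 0.0000 ≤ continuation, so V_d = 0.0000
Node 0 (S = 50): continuation = 1/1.12·[0.6462·23.7260 + 0.3538·0.0000] = 13.6881; exercise value = 0.0000 ≤ continuation, so V_0 = 13.6881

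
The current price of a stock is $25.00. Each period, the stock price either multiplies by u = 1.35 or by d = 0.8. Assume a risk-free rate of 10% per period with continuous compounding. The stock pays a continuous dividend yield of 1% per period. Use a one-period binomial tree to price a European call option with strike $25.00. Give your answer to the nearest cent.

Per-period risk-free factor R = e^0.1 = 1.1052; dividend-adjusted growth = e^(0.1−0.01) = 1.0942.
Risk-neutral probability p = (1.0942 − 0.8)/(1.35 − 0.8) = 0.2942/0.5500 = 0.5349
Terminal stock prices: S_u = 33.75, S_d = 20
Terminal payoffs (S − K): max(8.75, 0) = 8.75, max(-5, 0) = 0
Node 0 (S = 25): V_0 = e^(−0.1)·[0.5349·8.7500 + 0.4651·0.0000] = 4.2347

$4.23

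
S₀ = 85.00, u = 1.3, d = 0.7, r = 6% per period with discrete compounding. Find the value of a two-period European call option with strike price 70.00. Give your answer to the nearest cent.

26.74

Risk-neutral probability p = (1 + 0.06 − 0.7)/(1.3 − 0.7) = 0.3600/0.6000 = 0.6000
Terminal stock prices: S_uu = 143.7, S_ud = 77.35, S_dd = 41.65
Terminal payoffs (S − K): max(73.65, 0) = 73.65, max(7.35, 0) = 7.35, max(-28.35, 0) = 0
Node u (S = 110.5): V_u = 1/1.06·[0.6000·73.6500 + 0.4000·7.3500] = 44.4623
Node d (S = 59.5): V_d = 1/1.06·[0.6000·7.3500 + 0.4000·0.0000] = 4.1604
Node 0 (S = 85): V_0 = 1/1.06·[0.6000·44.4623 + 0.4000·4.1604] = 26.7373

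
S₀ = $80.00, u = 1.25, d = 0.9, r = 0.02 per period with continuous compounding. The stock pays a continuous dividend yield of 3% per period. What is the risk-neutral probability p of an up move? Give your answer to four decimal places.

Per-period risk-free factor R = e^0.02 = 1.0202; dividend-adjusted growth = e^(0.02−0.03) = 0.9900.
Risk-neutral probability p = (0.9900 − 0.9)/(1.25 − 0.9) = 0.0900/0.3500 = 0.2573

p = 0.2573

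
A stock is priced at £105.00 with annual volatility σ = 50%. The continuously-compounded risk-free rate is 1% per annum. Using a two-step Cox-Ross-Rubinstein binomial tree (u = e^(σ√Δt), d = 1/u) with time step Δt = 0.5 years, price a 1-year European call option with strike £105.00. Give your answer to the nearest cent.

CRR parameters: u = e^(σ√Δt) = e^(0.5·√0.5) = 1.4241, d = 1/u = 0.7022
Per-period rate: rΔt = 0.01·0.5 = 0.005, so R = e^0.005 = 1.0050
Risk-neutral probability p = (e^0.005 − 0.7022)/(1.4241 − 0.7022) = 0.3028/0.7219 = 0.4195
Terminal stock prices: S_uu = 213, S_ud = 105, S_dd = 51.77
Terminal payoffs (S − K): max(108, 0) = 108, max(0, 0) = 0, max(-53.23, 0) = 0
Node u (S = 149.5): V_u = e^(−0.005)·[0.4195·107.9521 + 0.5805·0.0000] = 45.0562
Node d (S = 73.73): V_d = e^(−0.005)·[0.4195·0.0000 + 0.5805·0.0000] = 0.0000
Node 0 (S = 105): V_0 = e^(−0.005)·[0.4195·45.0562 + 0.5805·0.0000] = 18.8052

£18.81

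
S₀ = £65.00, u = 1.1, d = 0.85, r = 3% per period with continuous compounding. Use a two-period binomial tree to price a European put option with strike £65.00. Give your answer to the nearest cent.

£2.91

Risk-neutral probability p = (e^0.03 − 0.85)/(1.1 − 0.85) = 0.1805/0.2500 = 0.7218
Terminal stock prices: S_uu = 78.65, S_ud = 60.77, S_dd = 46.96
Terminal payoffs (K − S): max(-13.65, 0) = 0, max(4.225, 0) = 4.225, max(18.04, 0) = 18.04
Node u (S = 71.5): V_u = e^(−0.03)·[0.7218·0.0000 + 0.2782·4.2250] = 1.1406
Node d (S = 55.25): V_d = e^(−0.03)·[0.7218·4.2250 + 0.2782·18.0375] = 7.8290
Node 0 (S = 65): V_0 = e^(−0.03)·[0.7218·1.1406 + 0.2782·7.8290] = 2.9125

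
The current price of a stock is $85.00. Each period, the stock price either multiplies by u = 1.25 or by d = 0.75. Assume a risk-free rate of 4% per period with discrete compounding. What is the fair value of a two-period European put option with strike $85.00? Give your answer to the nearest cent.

Risk-neutral probability p = (1 + 0.04 − 0.75)/(1.25 − 0.75) = 0.2900/0.5000 = 0.5800
Terminal stock prices: S_uu = 132.8, S_ud = 79.69, S_dd = 47.81
Terminal payoffs (K − S): max(-47.81, 0) = 0, max(5.312, 0) = 5.312, max(37.19, 0) = 37.19
Node u (S = 106.2): V_u = 1/1.04·[0.5800·0.0000 + 0.4200·5.3125] = 2.1454
Node d (S = 63.75): V_d = 1/1.04·[0.5800·5.3125 + 0.4200·37.1875] = 17.9808
Node 0 (S = 85): V_0 = 1/1.04·[0.5800·2.1454 + 0.4200·17.9808] = 8.4580

$8.46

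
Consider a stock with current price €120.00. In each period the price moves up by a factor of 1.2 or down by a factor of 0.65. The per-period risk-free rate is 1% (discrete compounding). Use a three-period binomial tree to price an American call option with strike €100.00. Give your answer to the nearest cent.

€34.53

Risk-neutral probability p = (1 + 0.01 − 0.65)/(1.2 − 0.65) = 0.3600/0.5500 = 0.6545
Terminal stock prices: S_uuu = 207.4, S_uud = 112.3, S_udd = 60.84, S_ddd = 32.95
Terminal payoffs (S − K): max(107.4, 0) = 107.4, max(12.32, 0) = 12.32, max(-39.16, 0) = 0, max(-67.05, 0) = 0
Node uu (S = 172.8): continuation = 1/1.01·[0.6545·107.3600 + 0.3455·12.3200] = 73.7901; exercise value = 72.8000 ≤ continuation, so V_uu = 73.7901
Node ud (S = 93.6): continuation = 1/1.01·[0.6545·12.3200 + 0.3455·0.0000] = 7.9842; exercise value = 0.0000 ≤ continuation, so V_ud = 7.9842
Node dd (S = 50.7): continuation = 1/1.01·[0.6545·0.0000 + 0.3455·0.0000] = 0.0000; exercise value = 0.0000 ≤ continuation, so V_dd = 0.0000
Node u (S = 144): continuation = 1/1.01·[0.6545·73.7901 + 0.3455·7.9842] = 50.5516; exercise value = 44.0000 ≤ continuation, so V_u = 50.5516
Node d (S = 78): continuation = 1/1.01·[0.6545·7.9842 + 0.3455·0.0000] = 5.1743; exercise value = 0.0000 ≤ continuation, so V_d = 5.1743
Node 0 (S = 120): continuation = 1/1.01·[0.6545·50.5516 + 0.3455·5.1743] = 34.5305; exercise value = 20.0000 ≤ continuation, so V_0 = 34.5305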